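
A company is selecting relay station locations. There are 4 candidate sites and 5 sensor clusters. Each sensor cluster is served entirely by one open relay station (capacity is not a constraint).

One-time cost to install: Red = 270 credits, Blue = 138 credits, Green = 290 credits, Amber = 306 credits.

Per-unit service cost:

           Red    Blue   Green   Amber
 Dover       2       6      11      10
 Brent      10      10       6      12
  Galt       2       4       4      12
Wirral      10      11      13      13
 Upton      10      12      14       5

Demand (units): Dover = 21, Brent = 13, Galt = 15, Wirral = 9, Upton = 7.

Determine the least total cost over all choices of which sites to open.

For any fixed open set, each sensor cluster goes to its cheapest open site; total = fixed + service.
{Red}: Dover→Red 2·21=42, Brent→Red 10·13=130, Galt→Red 2·15=30, Wirral→Red 10·9=90, Upton→Red 10·7=70. Service 362; fixed 270; total 632.
{Blue}: service 499 + fixed 138 = 637
{Red, Blue}: Dover→Red 2·21=42, Brent→Red 10·13=130, Galt→Red 2·15=30, Wirral→Red 10·9=90, Upton→Red 10·7=70. Service 362; fixed 408; total 770.
{Red, Blue, Green, Amber}: Dover→Red 2·21=42, Brent→Green 6·13=78, Galt→Red 2·15=30, Wirral→Red 10·9=90, Upton→Amber 5·7=35. Service 275; fixed 1004; total 1279.
No other subset beats 632.

Minimum total cost: 632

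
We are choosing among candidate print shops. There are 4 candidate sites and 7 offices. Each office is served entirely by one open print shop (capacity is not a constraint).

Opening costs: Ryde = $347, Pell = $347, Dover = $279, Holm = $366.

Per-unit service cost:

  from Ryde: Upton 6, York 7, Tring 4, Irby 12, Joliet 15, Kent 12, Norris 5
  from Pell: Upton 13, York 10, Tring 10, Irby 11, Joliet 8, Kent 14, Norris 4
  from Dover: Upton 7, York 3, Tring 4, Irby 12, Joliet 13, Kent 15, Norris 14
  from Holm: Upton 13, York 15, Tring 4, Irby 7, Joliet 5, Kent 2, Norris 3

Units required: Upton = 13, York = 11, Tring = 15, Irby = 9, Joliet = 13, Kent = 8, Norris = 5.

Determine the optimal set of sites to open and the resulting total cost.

Open Holm only; minimum total cost 919.

For any fixed open set, each office goes to its cheapest open site; total = fixed + service.
{Holm}: Upton→Holm 13·13=169, York→Holm 15·11=165, Tring→Holm 4·15=60, Irby→Holm 7·9=63, Joliet→Holm 5·13=65, Kent→Holm 2·8=16, Norris→Holm 3·5=15. Service 553; fixed 366; total 919.
{Dover}: Upton→Dover 7·13=91, York→Dover 3·11=33, Tring→Dover 4·15=60, Irby→Dover 12·9=108, Joliet→Dover 13·13=169, Kent→Dover 15·8=120, Norris→Dover 14·5=70. Service 651; fixed 279; total 930.
{Ryde}: Upton→Ryde 6·13=78, York→Ryde 7·11=77, Tring→Ryde 4·15=60, Irby→Ryde 12·9=108, Joliet→Ryde 15·13=195, Kent→Ryde 12·8=96, Norris→Ryde 5·5=25. Service 639; fixed 347; total 986.
{Ryde, Pell, Dover, Holm}: Upton→Ryde 6·13=78, York→Dover 3·11=33, Tring→Ryde 4·15=60, Irby→Holm 7·9=63, Joliet→Holm 5·13=65, Kent→Holm 2·8=16, Norris→Holm 3·5=15. Service 330; fixed 1339; total 1669.
No other subset beats 919.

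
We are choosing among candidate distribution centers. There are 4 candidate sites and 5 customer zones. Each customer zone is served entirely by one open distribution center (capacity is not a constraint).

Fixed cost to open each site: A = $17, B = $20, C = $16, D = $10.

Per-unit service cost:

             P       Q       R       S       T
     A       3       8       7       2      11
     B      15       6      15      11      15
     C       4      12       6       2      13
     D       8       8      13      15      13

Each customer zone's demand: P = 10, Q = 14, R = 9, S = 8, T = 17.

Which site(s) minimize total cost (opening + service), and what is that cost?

Open A and B; minimum total cost 417.

For any fixed open set, each customer zone goes to its cheapest open site; total = fixed + service.
{A, B}: P→A 3·10=30, Q→B 6·14=84, R→A 7·9=63, S→A 2·8=16, T→A 11·17=187. Service 380; fixed 37; total 417.
{A, B, C}: service 371 + fixed 53 = 424
{A}: service 408 + fixed 17 = 425
{A, B, C, D}: P→A 3·10=30, Q→B 6·14=84, R→C 6·9=54, S→A 2·8=16, T→A 11·17=187. Service 371; fixed 63; total 434.
No other subset beats 417.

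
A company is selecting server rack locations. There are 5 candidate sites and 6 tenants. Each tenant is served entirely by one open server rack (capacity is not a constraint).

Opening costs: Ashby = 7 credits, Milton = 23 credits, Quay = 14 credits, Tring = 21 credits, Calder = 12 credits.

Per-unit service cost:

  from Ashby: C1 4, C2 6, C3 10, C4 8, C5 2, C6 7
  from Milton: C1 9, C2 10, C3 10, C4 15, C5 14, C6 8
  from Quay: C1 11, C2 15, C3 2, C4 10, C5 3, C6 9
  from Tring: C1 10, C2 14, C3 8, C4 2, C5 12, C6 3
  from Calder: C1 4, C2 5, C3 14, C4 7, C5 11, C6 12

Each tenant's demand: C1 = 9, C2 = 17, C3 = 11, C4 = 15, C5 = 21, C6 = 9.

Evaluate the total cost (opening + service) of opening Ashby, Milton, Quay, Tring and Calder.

Total cost: 319

Each tenant is assigned to its cheapest site among the open ones.
{Ashby, Milton, Quay, Tring, Calder}: C1→Ashby 4·9=36, C2→Calder 5·17=85, C3→Quay 2·11=22, C4→Tring 2·15=30, C5→Ashby 2·21=42, C6→Tring 3·9=27. Service 242; fixed 77; total 319.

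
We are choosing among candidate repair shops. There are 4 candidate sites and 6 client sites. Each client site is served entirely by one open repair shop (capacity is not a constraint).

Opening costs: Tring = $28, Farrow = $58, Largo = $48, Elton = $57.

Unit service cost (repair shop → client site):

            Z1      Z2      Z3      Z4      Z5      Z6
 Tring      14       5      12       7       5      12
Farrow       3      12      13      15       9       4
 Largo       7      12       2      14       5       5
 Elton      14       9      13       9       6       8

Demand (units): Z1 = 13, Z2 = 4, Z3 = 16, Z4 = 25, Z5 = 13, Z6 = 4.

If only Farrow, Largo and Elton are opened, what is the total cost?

Total cost: 576

Each client site is assigned to its cheapest site among the open ones.
{Farrow, Largo, Elton}: Z1→Farrow 3·13=39, Z2→Elton 9·4=36, Z3→Largo 2·16=32, Z4→Elton 9·25=225, Z5→Largo 5·13=65, Z6→Farrow 4·4=16. Service 413; fixed 163; total 576.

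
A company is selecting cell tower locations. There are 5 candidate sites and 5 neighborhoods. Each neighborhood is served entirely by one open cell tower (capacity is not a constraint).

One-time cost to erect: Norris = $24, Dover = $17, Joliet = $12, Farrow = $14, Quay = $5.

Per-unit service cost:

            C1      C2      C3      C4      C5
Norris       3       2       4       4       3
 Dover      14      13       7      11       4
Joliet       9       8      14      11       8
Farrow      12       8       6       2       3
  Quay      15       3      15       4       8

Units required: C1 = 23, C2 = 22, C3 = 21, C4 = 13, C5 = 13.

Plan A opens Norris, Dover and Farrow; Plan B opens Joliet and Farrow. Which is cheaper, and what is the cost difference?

Plan A: {Norris, Dover, Farrow}: C1→Norris 3·23=69, C2→Norris 2·22=44, C3→Norris 4·21=84, C4→Farrow 2·13=26, C5→Norris 3·13=39. Service 262; fixed 55; total 317.
Plan B: {Joliet, Farrow}: C1→Joliet 9·23=207, C2→Joliet 8·22=176, C3→Farrow 6·21=126, C4→Farrow 2·13=26, C5→Farrow 3·13=39. Service 574; fixed 26; total 600.
Difference: |317 − 600| = 283.

Plan A is cheaper by 283.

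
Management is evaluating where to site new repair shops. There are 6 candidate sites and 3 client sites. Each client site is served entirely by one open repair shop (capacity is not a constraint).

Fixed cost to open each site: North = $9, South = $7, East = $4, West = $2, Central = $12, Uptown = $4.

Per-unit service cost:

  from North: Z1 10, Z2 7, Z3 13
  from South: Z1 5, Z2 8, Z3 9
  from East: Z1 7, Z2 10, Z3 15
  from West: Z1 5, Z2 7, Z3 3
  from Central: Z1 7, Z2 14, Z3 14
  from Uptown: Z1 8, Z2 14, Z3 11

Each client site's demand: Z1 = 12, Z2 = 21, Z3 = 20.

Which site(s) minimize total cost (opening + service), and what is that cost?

Open West only; minimum total cost 269.

For any fixed open set, each client site goes to its cheapest open site; total = fixed + service.
{West}: Z1→West 5·12=60, Z2→West 7·21=147, Z3→West 3·20=60. Service 267; fixed 2; total 269.
{East, West}: service 267 + fixed 6 = 273
{West, Uptown}: service 267 + fixed 6 = 273
{North, South, East, West, Central, Uptown}: Z1→South 5·12=60, Z2→North 7·21=147, Z3→West 3·20=60. Service 267; fixed 38; total 305.
No other subset beats 269.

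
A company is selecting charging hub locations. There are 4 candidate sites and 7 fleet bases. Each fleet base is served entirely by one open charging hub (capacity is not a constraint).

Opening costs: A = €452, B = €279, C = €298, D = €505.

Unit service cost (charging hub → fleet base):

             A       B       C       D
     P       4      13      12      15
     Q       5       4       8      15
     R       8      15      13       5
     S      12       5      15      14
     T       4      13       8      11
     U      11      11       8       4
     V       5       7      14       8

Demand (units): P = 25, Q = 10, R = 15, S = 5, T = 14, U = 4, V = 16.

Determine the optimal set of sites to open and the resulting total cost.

Open A only; minimum total cost 962.

For any fixed open set, each fleet base goes to its cheapest open site; total = fixed + service.
{A}: P→A 4·25=100, Q→A 5·10=50, R→A 8·15=120, S→A 12·5=60, T→A 4·14=56, U→A 11·4=44, V→A 5·16=80. Service 510; fixed 452; total 962.
{A, B}: P→A 4·25=100, Q→B 4·10=40, R→A 8·15=120, S→B 5·5=25, T→A 4·14=56, U→A 11·4=44, V→A 5·16=80. Service 465; fixed 731; total 1196.
{B}: service 953 + fixed 279 = 1232
{A, B, C, D}: P→A 4·25=100, Q→B 4·10=40, R→D 5·15=75, S→B 5·5=25, T→A 4·14=56, U→D 4·4=16, V→A 5·16=80. Service 392; fixed 1534; total 1926.
No other subset beats 962.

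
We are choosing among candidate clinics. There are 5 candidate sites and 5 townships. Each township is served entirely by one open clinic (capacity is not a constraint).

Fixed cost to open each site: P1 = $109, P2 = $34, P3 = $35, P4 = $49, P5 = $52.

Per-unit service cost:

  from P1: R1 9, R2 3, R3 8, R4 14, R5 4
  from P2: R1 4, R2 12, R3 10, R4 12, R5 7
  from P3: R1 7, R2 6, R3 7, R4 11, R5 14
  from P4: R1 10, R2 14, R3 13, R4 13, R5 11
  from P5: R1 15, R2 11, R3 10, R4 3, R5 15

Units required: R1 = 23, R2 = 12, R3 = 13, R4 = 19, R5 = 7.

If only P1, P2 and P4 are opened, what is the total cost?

Each township is assigned to its cheapest site among the open ones.
{P1, P2, P4}: R1→P2 4·23=92, R2→P1 3·12=36, R3→P1 8·13=104, R4→P2 12·19=228, R5→P1 4·7=28. Service 488; fixed 192; total 680.

Total cost: 680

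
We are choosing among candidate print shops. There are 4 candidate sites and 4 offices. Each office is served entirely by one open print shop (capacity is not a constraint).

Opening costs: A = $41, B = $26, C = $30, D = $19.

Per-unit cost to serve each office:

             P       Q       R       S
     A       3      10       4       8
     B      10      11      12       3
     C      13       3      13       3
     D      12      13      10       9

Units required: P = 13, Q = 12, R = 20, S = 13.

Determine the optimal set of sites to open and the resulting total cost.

For any fixed open set, each office goes to its cheapest open site; total = fixed + service.
{A, C}: P→A 3·13=39, Q→C 3·12=36, R→A 4·20=80, S→C 3·13=39. Service 194; fixed 71; total 265.
{A, C, D}: P→A 3·13=39, Q→C 3·12=36, R→A 4·20=80, S→C 3·13=39. Service 194; fixed 90; total 284.
{A, B, C}: service 194 + fixed 97 = 291
{A, B, C, D}: service 194 + fixed 116 = 310
(All 15 nonempty subsets were checked; A and C is lowest.)

Open A and C; minimum total cost 265.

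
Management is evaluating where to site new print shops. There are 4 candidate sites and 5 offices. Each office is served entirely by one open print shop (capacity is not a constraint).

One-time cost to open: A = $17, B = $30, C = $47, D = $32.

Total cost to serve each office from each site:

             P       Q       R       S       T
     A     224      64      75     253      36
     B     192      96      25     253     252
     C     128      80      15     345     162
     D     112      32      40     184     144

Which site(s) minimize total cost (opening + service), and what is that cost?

For any fixed open set, each office goes to its cheapest open site; total = fixed + service.
{A, D}: P→D 112, Q→D 32, R→D 40, S→D 184, T→A 36. Service 404; fixed 49; total 453.
{A, B, D}: service 389 + fixed 79 = 468
{A, C, D}: service 379 + fixed 96 = 475
{A, B, C, D}: service 379 + fixed 126 = 505
No other subset beats 453.

Open A and D; minimum total cost 453.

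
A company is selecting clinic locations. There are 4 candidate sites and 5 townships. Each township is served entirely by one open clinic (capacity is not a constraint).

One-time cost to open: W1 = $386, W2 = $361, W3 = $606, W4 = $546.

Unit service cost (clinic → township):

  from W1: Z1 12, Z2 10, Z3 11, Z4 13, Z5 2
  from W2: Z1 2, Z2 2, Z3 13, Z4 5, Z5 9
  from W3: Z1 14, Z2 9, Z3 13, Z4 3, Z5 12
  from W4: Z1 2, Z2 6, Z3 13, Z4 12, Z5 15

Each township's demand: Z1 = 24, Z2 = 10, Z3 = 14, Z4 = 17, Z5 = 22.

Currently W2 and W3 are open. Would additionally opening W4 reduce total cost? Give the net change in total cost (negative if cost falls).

No — net change +546 (cost rises by 546).

Current service cost with {W2, W3}: 499.
Adding W4: each township re-picks its cheapest; new service cost 499, saving 0.
Extra fixed cost: 546. Net change = 546 − 0 = 546.
(Totals: 1466 → 2012.)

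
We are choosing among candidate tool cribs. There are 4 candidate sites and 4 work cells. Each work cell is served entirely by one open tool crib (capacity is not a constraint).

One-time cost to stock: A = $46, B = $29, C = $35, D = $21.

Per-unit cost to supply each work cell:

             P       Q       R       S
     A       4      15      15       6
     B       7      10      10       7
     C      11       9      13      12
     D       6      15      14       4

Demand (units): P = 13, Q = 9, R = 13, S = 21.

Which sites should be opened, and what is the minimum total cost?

For any fixed open set, each work cell goes to its cheapest open site; total = fixed + service.
{B, D}: P→D 6·13=78, Q→B 10·9=90, R→B 10·13=130, S→D 4·21=84. Service 382; fixed 50; total 432.
{A, B, D}: P→A 4·13=52, Q→B 10·9=90, R→B 10·13=130, S→D 4·21=84. Service 356; fixed 96; total 452.
{B, C, D}: service 373 + fixed 85 = 458
{A, B, C, D}: service 347 + fixed 131 = 478
(All 15 nonempty subsets were checked; B and D is lowest.)

Open B and D; minimum total cost 432.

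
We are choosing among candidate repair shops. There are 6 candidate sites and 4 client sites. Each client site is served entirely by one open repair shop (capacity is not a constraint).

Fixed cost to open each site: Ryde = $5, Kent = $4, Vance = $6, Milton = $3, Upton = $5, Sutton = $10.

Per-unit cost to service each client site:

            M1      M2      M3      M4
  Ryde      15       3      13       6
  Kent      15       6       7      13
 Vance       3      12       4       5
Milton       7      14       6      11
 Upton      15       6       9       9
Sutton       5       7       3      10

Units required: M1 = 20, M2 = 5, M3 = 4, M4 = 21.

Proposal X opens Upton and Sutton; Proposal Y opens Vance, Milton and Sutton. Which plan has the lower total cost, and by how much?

Proposal X: {Upton, Sutton}: M1→Sutton 5·20=100, M2→Upton 6·5=30, M3→Sutton 3·4=12, M4→Upton 9·21=189. Service 331; fixed 15; total 346.
Proposal Y: {Vance, Milton, Sutton}: M1→Vance 3·20=60, M2→Sutton 7·5=35, M3→Sutton 3·4=12, M4→Vance 5·21=105. Service 212; fixed 19; total 231.
Difference: |346 − 231| = 115.

Proposal Y is cheaper by 115.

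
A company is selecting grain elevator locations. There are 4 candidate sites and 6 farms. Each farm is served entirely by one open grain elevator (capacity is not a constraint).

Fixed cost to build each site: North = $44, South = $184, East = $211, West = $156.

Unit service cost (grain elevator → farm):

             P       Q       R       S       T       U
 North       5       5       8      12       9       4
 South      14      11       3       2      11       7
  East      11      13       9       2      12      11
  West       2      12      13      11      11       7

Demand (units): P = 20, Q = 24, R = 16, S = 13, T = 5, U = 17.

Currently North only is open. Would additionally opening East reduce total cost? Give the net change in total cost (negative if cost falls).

Current service cost with {North}: 617.
Adding East: each farm re-picks its cheapest; new service cost 487, saving 130.
Extra fixed cost: 211. Net change = 211 − 130 = 81.
(Totals: 661 → 742.)

No — net change +81 (cost rises by 81).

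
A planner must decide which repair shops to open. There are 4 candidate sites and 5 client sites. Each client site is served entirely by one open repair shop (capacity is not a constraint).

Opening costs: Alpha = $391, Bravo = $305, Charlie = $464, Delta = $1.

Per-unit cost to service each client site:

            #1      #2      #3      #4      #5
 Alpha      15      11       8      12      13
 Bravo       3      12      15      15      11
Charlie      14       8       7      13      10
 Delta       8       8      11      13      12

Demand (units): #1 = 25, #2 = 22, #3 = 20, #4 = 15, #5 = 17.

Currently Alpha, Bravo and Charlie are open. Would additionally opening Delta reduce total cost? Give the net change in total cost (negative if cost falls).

No — net change +1 (cost rises by 1).

Current service cost with {Alpha, Bravo, Charlie}: 741.
Adding Delta: each client site re-picks its cheapest; new service cost 741, saving 0.
Extra fixed cost: 1. Net change = 1 − 0 = 1.
(Totals: 1901 → 1902.)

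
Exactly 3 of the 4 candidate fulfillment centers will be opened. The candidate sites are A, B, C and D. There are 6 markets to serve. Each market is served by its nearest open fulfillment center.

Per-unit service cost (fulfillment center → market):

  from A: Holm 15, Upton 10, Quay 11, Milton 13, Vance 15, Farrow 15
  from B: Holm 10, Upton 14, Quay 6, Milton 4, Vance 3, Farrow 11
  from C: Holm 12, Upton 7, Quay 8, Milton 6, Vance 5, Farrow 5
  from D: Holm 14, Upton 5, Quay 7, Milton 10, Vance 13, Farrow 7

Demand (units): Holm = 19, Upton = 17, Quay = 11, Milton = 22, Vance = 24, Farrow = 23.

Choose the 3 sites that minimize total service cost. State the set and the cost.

With exactly 3 open, each market uses its cheapest among the chosen.
{B, C, D}: Holm→B 10·19=190, Upton→D 5·17=85, Quay→B 6·11=66, Milton→B 4·22=88, Vance→B 3·24=72, Farrow→C 5·23=115. Service cost 616.
{A, B, C}: service cost 650
{A, B, D}: service cost 662
Among all 4 size-3 choices, {B, C, D} is lowest.

Choose B, C and D; total service cost 616.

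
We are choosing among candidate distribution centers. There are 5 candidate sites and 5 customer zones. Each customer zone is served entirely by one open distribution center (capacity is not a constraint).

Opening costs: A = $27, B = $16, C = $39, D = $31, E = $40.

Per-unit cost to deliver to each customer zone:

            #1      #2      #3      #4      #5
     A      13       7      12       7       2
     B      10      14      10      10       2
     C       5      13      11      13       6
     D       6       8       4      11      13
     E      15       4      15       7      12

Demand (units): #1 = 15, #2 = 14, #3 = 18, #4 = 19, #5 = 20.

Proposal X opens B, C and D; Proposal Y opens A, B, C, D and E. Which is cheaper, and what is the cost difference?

Proposal X: {B, C, D}: #1→C 5·15=75, #2→D 8·14=112, #3→D 4·18=72, #4→B 10·19=190, #5→B 2·20=40. Service 489; fixed 86; total 575.
Proposal Y: {A, B, C, D, E}: #1→C 5·15=75, #2→E 4·14=56, #3→D 4·18=72, #4→A 7·19=133, #5→A 2·20=40. Service 376; fixed 153; total 529.
Difference: |575 − 529| = 46.

Proposal Y is cheaper by 46.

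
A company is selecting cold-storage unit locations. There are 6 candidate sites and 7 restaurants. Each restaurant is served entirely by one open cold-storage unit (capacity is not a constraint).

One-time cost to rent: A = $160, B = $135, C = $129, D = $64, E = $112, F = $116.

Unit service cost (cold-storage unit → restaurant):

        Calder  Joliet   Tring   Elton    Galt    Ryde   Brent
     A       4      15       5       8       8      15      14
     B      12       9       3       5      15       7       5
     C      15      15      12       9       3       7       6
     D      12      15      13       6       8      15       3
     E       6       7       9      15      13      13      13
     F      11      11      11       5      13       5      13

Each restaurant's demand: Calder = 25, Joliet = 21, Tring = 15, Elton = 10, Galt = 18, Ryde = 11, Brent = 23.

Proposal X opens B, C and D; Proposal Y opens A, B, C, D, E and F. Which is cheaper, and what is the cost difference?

Proposal X is cheaper by 124.

Proposal X: {B, C, D}: Calder→B 12·25=300, Joliet→B 9·21=189, Tring→B 3·15=45, Elton→B 5·10=50, Galt→C 3·18=54, Ryde→B 7·11=77, Brent→D 3·23=69. Service 784; fixed 328; total 1112.
Proposal Y: {A, B, C, D, E, F}: Calder→A 4·25=100, Joliet→E 7·21=147, Tring→B 3·15=45, Elton→B 5·10=50, Galt→C 3·18=54, Ryde→F 5·11=55, Brent→D 3·23=69. Service 520; fixed 716; total 1236.
Difference: |1112 − 1236| = 124.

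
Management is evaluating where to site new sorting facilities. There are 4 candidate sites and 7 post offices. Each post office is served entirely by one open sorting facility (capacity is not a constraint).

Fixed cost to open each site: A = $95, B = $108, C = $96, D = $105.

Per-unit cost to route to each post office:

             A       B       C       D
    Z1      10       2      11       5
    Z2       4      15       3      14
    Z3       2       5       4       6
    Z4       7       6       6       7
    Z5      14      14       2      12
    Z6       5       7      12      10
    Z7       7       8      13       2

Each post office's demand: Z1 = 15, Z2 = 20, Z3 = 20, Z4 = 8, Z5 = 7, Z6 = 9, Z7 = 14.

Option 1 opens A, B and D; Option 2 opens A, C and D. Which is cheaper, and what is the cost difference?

Option 2 is cheaper by 57.

Option 1: {A, B, D}: Z1→B 2·15=30, Z2→A 4·20=80, Z3→A 2·20=40, Z4→B 6·8=48, Z5→D 12·7=84, Z6→A 5·9=45, Z7→D 2·14=28. Service 355; fixed 308; total 663.
Option 2: {A, C, D}: Z1→D 5·15=75, Z2→C 3·20=60, Z3→A 2·20=40, Z4→C 6·8=48, Z5→C 2·7=14, Z6→A 5·9=45, Z7→D 2·14=28. Service 310; fixed 296; total 606.
Difference: |663 − 606| = 57.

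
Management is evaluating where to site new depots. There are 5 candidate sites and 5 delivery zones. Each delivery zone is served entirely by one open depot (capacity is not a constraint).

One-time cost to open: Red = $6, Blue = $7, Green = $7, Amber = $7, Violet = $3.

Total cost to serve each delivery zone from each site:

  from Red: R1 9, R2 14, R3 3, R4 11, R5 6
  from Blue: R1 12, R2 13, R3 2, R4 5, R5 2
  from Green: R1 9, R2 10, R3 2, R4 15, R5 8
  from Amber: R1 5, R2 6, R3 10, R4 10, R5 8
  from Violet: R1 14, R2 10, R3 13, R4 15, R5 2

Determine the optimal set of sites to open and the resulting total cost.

For any fixed open set, each delivery zone goes to its cheapest open site; total = fixed + service.
{Blue, Amber}: R1→Amber 5, R2→Amber 6, R3→Blue 2, R4→Blue 5, R5→Blue 2. Service 20; fixed 14; total 34.
{Blue, Amber, Violet}: R1→Amber 5, R2→Amber 6, R3→Blue 2, R4→Blue 5, R5→Blue 2. Service 20; fixed 17; total 37.
{Red, Blue, Amber}: R1→Amber 5, R2→Amber 6, R3→Blue 2, R4→Blue 5, R5→Blue 2. Service 20; fixed 20; total 40.
{Red, Blue, Green, Amber, Violet}: R1→Amber 5, R2→Amber 6, R3→Blue 2, R4→Blue 5, R5→Blue 2. Service 20; fixed 30; total 50.
No other subset beats 34.

Open Blue and Amber; minimum total cost 34.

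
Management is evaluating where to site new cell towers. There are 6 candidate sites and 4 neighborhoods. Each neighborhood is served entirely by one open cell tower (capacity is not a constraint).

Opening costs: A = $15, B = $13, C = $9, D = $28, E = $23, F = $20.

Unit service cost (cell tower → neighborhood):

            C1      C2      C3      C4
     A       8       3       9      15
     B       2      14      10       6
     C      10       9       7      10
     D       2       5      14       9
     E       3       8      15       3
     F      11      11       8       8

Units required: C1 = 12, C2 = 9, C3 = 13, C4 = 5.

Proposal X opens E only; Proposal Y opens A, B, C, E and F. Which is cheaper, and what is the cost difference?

Proposal X: {E}: C1→E 3·12=36, C2→E 8·9=72, C3→E 15·13=195, C4→E 3·5=15. Service 318; fixed 23; total 341.
Proposal Y: {A, B, C, E, F}: C1→B 2·12=24, C2→A 3·9=27, C3→C 7·13=91, C4→E 3·5=15. Service 157; fixed 80; total 237.
Difference: |341 − 237| = 104.

Proposal Y is cheaper by 104.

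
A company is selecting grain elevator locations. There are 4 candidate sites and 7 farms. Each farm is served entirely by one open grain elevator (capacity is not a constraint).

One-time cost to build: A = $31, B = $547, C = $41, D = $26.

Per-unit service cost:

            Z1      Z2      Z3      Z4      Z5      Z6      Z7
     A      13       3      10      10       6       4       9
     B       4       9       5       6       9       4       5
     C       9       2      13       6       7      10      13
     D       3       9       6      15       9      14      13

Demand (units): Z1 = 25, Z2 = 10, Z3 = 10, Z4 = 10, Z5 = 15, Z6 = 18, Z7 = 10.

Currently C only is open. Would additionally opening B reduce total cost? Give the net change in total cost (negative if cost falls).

Current service cost with {C}: 850.
Adding B: each farm re-picks its cheapest; new service cost 457, saving 393.
Extra fixed cost: 547. Net change = 547 − 393 = 154.
(Totals: 891 → 1045.)

No — net change +154 (cost rises by 154).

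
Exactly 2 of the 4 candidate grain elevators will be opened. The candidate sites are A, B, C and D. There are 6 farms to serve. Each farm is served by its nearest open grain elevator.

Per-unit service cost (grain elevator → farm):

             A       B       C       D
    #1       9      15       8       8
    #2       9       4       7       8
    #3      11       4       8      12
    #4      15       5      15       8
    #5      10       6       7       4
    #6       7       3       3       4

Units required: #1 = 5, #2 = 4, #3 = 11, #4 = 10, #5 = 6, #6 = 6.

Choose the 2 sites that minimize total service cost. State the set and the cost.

With exactly 2 open, each farm uses its cheapest among the chosen.
{B, D}: #1→D 8·5=40, #2→B 4·4=16, #3→B 4·11=44, #4→B 5·10=50, #5→D 4·6=24, #6→B 3·6=18. Service cost 192.
{B, C}: service cost 204
{A, B}: service cost 209
Among all 6 size-2 choices, {B, D} is lowest.

Choose B and D; total service cost 192.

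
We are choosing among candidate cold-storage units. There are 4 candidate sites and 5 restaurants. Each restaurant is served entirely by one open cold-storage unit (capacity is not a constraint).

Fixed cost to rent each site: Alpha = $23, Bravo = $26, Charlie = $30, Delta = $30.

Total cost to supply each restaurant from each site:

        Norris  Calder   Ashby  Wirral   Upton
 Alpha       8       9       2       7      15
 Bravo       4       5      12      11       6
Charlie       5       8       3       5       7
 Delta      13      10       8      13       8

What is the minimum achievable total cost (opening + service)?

For any fixed open set, each restaurant goes to its cheapest open site; total = fixed + service.
{Charlie}: Norris→Charlie 5, Calder→Charlie 8, Ashby→Charlie 3, Wirral→Charlie 5, Upton→Charlie 7. Service 28; fixed 30; total 58.
{Alpha}: service 41 + fixed 23 = 64
{Bravo}: service 38 + fixed 26 = 64
{Alpha, Bravo, Charlie, Delta}: service 22 + fixed 109 = 131
(All 15 nonempty subsets were checked; Charlie only is lowest.)

Minimum total cost: 58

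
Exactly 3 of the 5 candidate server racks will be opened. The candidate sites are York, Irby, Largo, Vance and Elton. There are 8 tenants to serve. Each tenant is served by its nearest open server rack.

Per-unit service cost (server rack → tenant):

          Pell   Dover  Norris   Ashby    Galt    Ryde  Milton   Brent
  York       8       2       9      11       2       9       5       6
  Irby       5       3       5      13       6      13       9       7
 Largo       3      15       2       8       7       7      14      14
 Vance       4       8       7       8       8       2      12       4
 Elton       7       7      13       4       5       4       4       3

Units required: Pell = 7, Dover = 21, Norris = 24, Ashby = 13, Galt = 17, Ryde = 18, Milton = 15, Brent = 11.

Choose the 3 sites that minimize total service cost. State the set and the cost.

With exactly 3 open, each tenant uses its cheapest among the chosen.
{York, Largo, Elton}: Pell→Largo 3·7=21, Dover→York 2·21=42, Norris→Largo 2·24=48, Ashby→Elton 4·13=52, Galt→York 2·17=34, Ryde→Elton 4·18=72, Milton→Elton 4·15=60, Brent→Elton 3·11=33. Service cost 362.
{York, Largo, Vance}: service cost 404
{Irby, Largo, Elton}: service cost 434
Among all 10 size-3 choices, {York, Largo, Elton} is lowest.

Choose York, Largo and Elton; total service cost 362.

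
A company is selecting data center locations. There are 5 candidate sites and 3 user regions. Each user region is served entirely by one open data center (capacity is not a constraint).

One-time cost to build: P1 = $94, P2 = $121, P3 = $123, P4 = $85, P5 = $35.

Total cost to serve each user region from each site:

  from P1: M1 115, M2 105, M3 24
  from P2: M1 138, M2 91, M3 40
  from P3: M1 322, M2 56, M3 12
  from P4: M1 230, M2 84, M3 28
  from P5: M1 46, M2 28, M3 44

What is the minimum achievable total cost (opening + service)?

Minimum total cost: 153

For any fixed open set, each user region goes to its cheapest open site; total = fixed + service.
{P5}: M1→P5 46, M2→P5 28, M3→P5 44. Service 118; fixed 35; total 153.
{P4, P5}: M1→P5 46, M2→P5 28, M3→P4 28. Service 102; fixed 120; total 222.
{P1, P5}: M1→P5 46, M2→P5 28, M3→P1 24. Service 98; fixed 129; total 227.
{P1, P2, P3, P4, P5}: service 86 + fixed 458 = 544
No other subset beats 153.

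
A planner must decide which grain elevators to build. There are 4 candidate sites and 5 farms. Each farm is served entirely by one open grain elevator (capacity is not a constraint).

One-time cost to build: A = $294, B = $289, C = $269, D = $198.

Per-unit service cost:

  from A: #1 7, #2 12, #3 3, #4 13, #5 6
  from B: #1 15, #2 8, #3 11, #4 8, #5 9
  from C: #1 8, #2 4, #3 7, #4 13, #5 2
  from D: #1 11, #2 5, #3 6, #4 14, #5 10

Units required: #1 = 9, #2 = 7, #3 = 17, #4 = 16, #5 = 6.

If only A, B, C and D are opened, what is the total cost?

Total cost: 1332

Each farm is assigned to its cheapest site among the open ones.
{A, B, C, D}: #1→A 7·9=63, #2→C 4·7=28, #3→A 3·17=51, #4→B 8·16=128, #5→C 2·6=12. Service 282; fixed 1050; total 1332.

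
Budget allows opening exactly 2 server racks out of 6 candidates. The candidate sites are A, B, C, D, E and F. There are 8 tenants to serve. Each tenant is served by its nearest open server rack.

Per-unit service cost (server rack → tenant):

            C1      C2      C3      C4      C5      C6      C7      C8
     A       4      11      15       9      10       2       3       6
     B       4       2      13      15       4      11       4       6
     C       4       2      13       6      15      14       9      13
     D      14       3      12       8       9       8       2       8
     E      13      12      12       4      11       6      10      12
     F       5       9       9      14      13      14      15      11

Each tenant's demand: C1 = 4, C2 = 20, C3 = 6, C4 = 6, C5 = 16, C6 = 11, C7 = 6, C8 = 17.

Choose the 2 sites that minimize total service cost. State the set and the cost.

With exactly 2 open, each tenant uses its cheapest among the chosen.
{A, B}: C1→A 4·4=16, C2→B 2·20=40, C3→B 13·6=78, C4→A 9·6=54, C5→B 4·16=64, C6→A 2·11=22, C7→A 3·6=18, C8→A 6·17=102. Service cost 394.
{B, E}: service cost 408
{B, D}: service cost 442
Among all 15 size-2 choices, {A, B} is lowest.

Choose A and B; total service cost 394.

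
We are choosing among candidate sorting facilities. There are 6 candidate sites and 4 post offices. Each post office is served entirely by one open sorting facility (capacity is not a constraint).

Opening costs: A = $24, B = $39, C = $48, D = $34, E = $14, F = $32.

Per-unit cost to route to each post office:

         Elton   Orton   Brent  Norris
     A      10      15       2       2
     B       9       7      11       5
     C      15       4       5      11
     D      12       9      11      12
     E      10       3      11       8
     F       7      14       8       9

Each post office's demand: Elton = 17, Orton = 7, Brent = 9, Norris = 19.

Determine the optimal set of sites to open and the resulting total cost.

Open A, E and F; minimum total cost 266.

For any fixed open set, each post office goes to its cheapest open site; total = fixed + service.
{A, E, F}: Elton→F 7·17=119, Orton→E 3·7=21, Brent→A 2·9=18, Norris→A 2·19=38. Service 196; fixed 70; total 266.
{A, E}: service 247 + fixed 38 = 285
{A, D, E, F}: service 196 + fixed 104 = 300
{A, B, C, D, E, F}: service 196 + fixed 191 = 387
No other subset beats 266.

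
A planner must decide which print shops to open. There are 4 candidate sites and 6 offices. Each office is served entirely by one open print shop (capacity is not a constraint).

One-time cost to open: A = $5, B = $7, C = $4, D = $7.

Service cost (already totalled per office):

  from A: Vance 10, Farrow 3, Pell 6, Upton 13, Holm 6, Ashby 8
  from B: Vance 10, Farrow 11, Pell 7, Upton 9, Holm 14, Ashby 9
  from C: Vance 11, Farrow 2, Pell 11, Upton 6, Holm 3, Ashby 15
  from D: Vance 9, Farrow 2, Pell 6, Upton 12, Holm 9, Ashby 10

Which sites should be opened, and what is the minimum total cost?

For any fixed open set, each office goes to its cheapest open site; total = fixed + service.
{A, C}: Vance→A 10, Farrow→C 2, Pell→A 6, Upton→C 6, Holm→C 3, Ashby→A 8. Service 35; fixed 9; total 44.
{C, D}: service 36 + fixed 11 = 47
{B, C}: service 37 + fixed 11 = 48
{A, B, C, D}: Vance→D 9, Farrow→C 2, Pell→A 6, Upton→C 6, Holm→C 3, Ashby→A 8. Service 34; fixed 23; total 57.
No other subset beats 44.

Open A and C; minimum total cost 44.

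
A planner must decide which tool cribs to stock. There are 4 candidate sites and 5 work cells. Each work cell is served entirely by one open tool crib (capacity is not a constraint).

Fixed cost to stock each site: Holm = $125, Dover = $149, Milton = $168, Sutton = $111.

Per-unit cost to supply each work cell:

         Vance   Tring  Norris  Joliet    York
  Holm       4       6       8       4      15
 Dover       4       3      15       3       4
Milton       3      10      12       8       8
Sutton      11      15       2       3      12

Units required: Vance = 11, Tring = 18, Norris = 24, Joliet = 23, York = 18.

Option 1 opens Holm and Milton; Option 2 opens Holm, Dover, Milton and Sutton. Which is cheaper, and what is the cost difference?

Option 1: {Holm, Milton}: Vance→Milton 3·11=33, Tring→Holm 6·18=108, Norris→Holm 8·24=192, Joliet→Holm 4·23=92, York→Milton 8·18=144. Service 569; fixed 293; total 862.
Option 2: {Holm, Dover, Milton, Sutton}: Vance→Milton 3·11=33, Tring→Dover 3·18=54, Norris→Sutton 2·24=48, Joliet→Dover 3·23=69, York→Dover 4·18=72. Service 276; fixed 553; total 829.
Difference: |862 − 829| = 33.

Option 2 is cheaper by 33.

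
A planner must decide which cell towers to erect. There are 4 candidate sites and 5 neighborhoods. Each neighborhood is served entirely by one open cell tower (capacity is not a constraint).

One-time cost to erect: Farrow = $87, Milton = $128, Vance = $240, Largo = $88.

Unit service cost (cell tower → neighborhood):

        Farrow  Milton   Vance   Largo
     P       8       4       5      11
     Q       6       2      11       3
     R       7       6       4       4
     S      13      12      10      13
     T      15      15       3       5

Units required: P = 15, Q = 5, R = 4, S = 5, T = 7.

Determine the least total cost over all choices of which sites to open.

For any fixed open set, each neighborhood goes to its cheapest open site; total = fixed + service.
{Largo}: P→Largo 11·15=165, Q→Largo 3·5=15, R→Largo 4·4=16, S→Largo 13·5=65, T→Largo 5·7=35. Service 296; fixed 88; total 384.
{Milton}: service 259 + fixed 128 = 387
{Milton, Largo}: P→Milton 4·15=60, Q→Milton 2·5=10, R→Largo 4·4=16, S→Milton 12·5=60, T→Largo 5·7=35. Service 181; fixed 216; total 397.
{Farrow, Milton, Vance, Largo}: service 157 + fixed 543 = 700
No other subset beats 384.

Minimum total cost: 384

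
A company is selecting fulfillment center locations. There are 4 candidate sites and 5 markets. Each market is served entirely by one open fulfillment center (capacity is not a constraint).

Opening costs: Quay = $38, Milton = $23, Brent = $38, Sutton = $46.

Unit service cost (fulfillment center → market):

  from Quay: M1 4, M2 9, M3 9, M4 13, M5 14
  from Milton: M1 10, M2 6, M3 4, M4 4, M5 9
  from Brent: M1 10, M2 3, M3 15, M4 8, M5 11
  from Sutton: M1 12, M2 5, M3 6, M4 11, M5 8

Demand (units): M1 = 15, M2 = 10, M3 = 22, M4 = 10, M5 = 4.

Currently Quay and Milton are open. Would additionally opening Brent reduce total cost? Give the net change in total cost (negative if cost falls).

Current service cost with {Quay, Milton}: 284.
Adding Brent: each market re-picks its cheapest; new service cost 254, saving 30.
Extra fixed cost: 38. Net change = 38 − 30 = 8.
(Totals: 345 → 353.)

No — net change +8 (cost rises by 8).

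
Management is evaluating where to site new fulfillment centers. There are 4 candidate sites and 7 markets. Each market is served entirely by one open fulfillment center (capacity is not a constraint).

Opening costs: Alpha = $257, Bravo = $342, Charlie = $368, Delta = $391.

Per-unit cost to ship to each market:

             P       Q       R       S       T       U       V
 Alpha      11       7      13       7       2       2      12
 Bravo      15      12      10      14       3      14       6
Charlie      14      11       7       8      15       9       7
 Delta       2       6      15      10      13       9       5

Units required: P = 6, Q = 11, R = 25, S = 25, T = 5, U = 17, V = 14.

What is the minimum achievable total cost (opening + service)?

Minimum total cost: 1112

For any fixed open set, each market goes to its cheapest open site; total = fixed + service.
{Alpha}: P→Alpha 11·6=66, Q→Alpha 7·11=77, R→Alpha 13·25=325, S→Alpha 7·25=175, T→Alpha 2·5=10, U→Alpha 2·17=34, V→Alpha 12·14=168. Service 855; fixed 257; total 1112.
{Alpha, Charlie}: service 635 + fixed 625 = 1260
{Charlie}: service 906 + fixed 368 = 1274
{Alpha, Bravo, Charlie, Delta}: service 542 + fixed 1358 = 1900
No other subset beats 1112.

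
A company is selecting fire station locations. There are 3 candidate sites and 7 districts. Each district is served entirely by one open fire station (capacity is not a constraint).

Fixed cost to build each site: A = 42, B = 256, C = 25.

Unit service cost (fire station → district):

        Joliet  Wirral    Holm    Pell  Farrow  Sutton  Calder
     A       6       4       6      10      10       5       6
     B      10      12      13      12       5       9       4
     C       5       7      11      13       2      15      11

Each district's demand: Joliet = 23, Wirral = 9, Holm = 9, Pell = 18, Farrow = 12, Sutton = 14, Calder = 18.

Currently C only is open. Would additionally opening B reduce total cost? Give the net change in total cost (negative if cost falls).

Current service cost with {C}: 943.
Adding B: each district re-picks its cheapest; new service cost 715, saving 228.
Extra fixed cost: 256. Net change = 256 − 228 = 28.
(Totals: 968 → 996.)

No — net change +28 (cost rises by 28).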